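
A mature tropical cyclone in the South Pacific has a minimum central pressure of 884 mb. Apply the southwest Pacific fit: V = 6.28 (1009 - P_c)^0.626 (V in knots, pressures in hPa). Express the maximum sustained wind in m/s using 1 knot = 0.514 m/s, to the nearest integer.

ΔP = 1009 − 884 = 125 mb.
V ≈ 6.28 × 125^0.626 = 6.28 × 20.543 ≈ 129.011 kt.
129.011 × 0.514 ≈ 66.31 m/s → 66 m/s.

66 m/s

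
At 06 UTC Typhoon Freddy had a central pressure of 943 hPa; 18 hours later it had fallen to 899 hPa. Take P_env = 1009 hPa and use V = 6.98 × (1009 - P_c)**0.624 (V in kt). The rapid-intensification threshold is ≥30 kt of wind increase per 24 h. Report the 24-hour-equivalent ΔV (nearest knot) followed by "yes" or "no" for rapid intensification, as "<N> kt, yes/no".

48 kt, yes

V₁: ΔP = 66, V ≈ 6.98 × 66^0.624 ≈ 95.33 kt.
V₂: ΔP = 110, V ≈ 6.98 × 110^0.624 ≈ 131.12 kt.
ΔV over 18 h = 35.79 kt → 24 h equivalent = 35.79 × 24/18 ≈ 47.72 kt.
48 kt ≥ 30 kt ⇒ rapid intensification.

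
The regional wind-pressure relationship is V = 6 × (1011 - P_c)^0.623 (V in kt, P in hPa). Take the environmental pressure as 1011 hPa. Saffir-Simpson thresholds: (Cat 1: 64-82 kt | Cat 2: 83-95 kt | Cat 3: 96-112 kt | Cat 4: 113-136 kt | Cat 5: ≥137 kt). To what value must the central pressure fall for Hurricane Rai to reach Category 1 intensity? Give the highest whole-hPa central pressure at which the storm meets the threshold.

Category 1 begins at V = 64 kt.
Required ΔP = (64/6)^(1/0.623) = 10.667^1.605 ≈ 44.68 hPa.
P_c ≤ 1011 − 44.68 = 966.32, so the highest integer P_c is 966 hPa.

966 hPa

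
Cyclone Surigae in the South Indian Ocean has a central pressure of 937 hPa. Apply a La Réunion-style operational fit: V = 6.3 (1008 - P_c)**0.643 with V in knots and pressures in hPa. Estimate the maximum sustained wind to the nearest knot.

ΔP = 1008 − 937 = 71 hPa.
71^0.643 ≈ 15.501.
V ≈ 6.3 × 15.501 ≈ 97.7 kt.

98 kt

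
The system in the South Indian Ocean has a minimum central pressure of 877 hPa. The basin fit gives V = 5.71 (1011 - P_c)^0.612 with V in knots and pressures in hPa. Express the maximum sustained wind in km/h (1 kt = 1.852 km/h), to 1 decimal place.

211.9 km/h

ΔP = 1011 − 877 = 134 hPa.
V ≈ 5.71 × 134^0.612 = 5.71 × 20.035 ≈ 114.400 kt.
114.400 × 1.852 ≈ 211.87 km/h → 211.9 km/h.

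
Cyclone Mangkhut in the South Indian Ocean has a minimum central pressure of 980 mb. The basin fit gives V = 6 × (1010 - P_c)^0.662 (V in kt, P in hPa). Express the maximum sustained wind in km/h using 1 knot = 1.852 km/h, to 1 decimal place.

ΔP = 1010 − 980 = 30 mb.
V ≈ 6 × 30^0.662 = 6 × 9.503 ≈ 57.017 kt.
57.017 × 1.852 ≈ 105.60 km/h → 105.6 km/h.

105.6 km/h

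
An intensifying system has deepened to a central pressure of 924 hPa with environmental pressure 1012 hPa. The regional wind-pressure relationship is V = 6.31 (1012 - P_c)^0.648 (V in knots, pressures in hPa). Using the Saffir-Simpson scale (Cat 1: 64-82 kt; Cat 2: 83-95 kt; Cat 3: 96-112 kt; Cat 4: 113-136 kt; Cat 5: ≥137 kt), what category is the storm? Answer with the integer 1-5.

4

ΔP = 1012 − 924 = 88 hPa.
V ≈ 6.31 × 88^0.648 = 6.31 × 18.20 ≈ 115 kt.
115 kt falls in the Category 4 band.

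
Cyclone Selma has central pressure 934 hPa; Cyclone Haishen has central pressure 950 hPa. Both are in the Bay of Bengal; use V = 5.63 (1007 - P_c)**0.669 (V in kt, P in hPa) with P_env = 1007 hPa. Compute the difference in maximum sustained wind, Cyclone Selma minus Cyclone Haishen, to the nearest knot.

15 kt

Cyclone Selma: ΔP = 73; V ≈ 5.63 × 73^0.669 ≈ 99.33 kt.
Cyclone Haishen: ΔP = 57; V ≈ 5.63 × 57^0.669 ≈ 84.18 kt.
Difference ≈ 99.33 − 84.18 = 15.15 → 15 kt.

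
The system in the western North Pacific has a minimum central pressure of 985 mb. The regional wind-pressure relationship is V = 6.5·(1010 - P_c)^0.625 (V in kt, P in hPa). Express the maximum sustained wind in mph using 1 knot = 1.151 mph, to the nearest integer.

ΔP = 1010 − 985 = 25 mb.
V ≈ 6.5 × 25^0.625 = 6.5 × 7.477 ≈ 48.599 kt.
48.599 × 1.151 ≈ 55.94 mph → 56 mph.

56 mph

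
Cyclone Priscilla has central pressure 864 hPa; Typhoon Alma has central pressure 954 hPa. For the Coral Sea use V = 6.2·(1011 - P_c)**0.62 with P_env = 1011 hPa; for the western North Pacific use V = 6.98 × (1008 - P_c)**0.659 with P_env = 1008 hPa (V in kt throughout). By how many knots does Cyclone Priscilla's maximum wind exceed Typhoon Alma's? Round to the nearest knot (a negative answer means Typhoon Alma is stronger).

40 kt

Cyclone Priscilla: ΔP = 147; V ≈ 6.2 × 147^0.62 ≈ 136.81 kt.
Typhoon Alma: ΔP = 54; V ≈ 6.98 × 54^0.659 ≈ 96.72 kt.
Difference ≈ 136.81 − 96.72 = 40.09 → 40 kt.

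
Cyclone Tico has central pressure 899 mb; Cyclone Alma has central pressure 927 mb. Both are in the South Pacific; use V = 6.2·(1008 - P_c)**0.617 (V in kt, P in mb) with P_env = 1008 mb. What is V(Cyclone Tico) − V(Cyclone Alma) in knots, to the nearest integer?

Cyclone Tico: ΔP = 109; V ≈ 6.2 × 109^0.617 ≈ 112.07 kt.
Cyclone Alma: ΔP = 81; V ≈ 6.2 × 81^0.617 ≈ 93.31 kt.
Difference ≈ 112.07 − 93.31 = 18.76 → 19 kt.

19 kt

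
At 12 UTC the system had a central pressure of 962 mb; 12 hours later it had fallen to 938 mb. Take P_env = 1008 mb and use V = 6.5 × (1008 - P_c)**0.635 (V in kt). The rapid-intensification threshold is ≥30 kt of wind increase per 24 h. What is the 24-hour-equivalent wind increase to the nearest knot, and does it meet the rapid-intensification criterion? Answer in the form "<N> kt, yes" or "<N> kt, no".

45 kt, yes

V₁: ΔP = 46, V ≈ 6.5 × 46^0.635 ≈ 73.92 kt.
V₂: ΔP = 70, V ≈ 6.5 × 70^0.635 ≈ 96.51 kt.
ΔV over 12 h = 22.59 kt → 24 h equivalent = 22.59 × 24/12 ≈ 45.18 kt.
45 kt ≥ 30 kt ⇒ rapid intensification.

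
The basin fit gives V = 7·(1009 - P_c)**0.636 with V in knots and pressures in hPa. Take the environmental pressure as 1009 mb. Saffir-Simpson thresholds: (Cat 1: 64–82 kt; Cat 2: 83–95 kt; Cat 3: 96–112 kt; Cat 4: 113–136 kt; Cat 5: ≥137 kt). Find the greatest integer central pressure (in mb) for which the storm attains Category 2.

Category 2 begins at V = 83 kt.
Required ΔP = (83/7)^(1/0.636) = 11.857^1.572 ≈ 48.83 mb.
P_c ≤ 1009 − 48.83 = 960.17, so the highest integer P_c is 960 mb.

960 mb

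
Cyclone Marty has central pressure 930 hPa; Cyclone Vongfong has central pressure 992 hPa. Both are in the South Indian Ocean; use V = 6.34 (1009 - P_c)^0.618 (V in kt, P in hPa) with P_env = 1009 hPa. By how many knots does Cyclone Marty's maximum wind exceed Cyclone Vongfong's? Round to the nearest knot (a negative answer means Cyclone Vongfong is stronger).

Cyclone Marty: ΔP = 79; V ≈ 6.34 × 79^0.618 ≈ 94.37 kt.
Cyclone Vongfong: ΔP = 17; V ≈ 6.34 × 17^0.618 ≈ 36.52 kt.
Difference ≈ 94.37 − 36.52 = 57.85 → 58 kt.

58 kt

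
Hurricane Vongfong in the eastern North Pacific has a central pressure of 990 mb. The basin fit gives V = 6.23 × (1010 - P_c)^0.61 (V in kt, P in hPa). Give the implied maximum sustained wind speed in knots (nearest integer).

39 kt

ΔP = 1010 − 990 = 20 mb.
20^0.61 ≈ 6.218.
V ≈ 6.23 × 6.218 ≈ 38.7 kt.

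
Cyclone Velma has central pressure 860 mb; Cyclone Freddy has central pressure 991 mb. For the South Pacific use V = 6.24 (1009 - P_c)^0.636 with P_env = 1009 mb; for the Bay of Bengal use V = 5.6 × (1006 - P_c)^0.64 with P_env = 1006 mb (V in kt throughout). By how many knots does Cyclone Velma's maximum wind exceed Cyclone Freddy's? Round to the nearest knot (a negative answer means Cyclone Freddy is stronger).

119 kt

Cyclone Velma: ΔP = 149; V ≈ 6.24 × 149^0.636 ≈ 150.43 kt.
Cyclone Freddy: ΔP = 15; V ≈ 5.6 × 15^0.64 ≈ 31.69 kt.
Difference ≈ 150.43 − 31.69 = 118.74 → 119 kt.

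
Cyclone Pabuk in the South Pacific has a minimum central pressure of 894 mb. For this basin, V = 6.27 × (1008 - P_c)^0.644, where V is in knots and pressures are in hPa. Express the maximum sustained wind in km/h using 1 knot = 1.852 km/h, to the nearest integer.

ΔP = 1008 − 894 = 114 mb.
V ≈ 6.27 × 114^0.644 = 6.27 × 21.118 ≈ 132.408 kt.
132.408 × 1.852 ≈ 245.22 km/h → 245 km/h.

245 km/h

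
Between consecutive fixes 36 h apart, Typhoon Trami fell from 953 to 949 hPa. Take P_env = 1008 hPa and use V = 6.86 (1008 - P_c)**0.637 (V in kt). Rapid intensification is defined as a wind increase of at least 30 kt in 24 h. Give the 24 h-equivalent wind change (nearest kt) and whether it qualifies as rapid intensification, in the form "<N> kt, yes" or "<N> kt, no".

3 kt, no

V₁: ΔP = 55, V ≈ 6.86 × 55^0.637 ≈ 88.09 kt.
V₂: ΔP = 59, V ≈ 6.86 × 59^0.637 ≈ 92.12 kt.
ΔV over 36 h = 4.03 kt → 24 h equivalent = 4.03 × 24/36 ≈ 2.69 kt.
3 kt < 30 kt ⇒ not rapid intensification.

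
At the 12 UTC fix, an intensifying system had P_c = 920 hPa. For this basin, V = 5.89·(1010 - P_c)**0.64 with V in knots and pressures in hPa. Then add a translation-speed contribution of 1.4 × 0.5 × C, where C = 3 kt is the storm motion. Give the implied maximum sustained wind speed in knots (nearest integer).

ΔP = 1010 − 920 = 90 hPa.
90^0.64 ≈ 17.812.
V ≈ 5.89 × 17.812 ≈ 104.9 kt.
Translation term: 1.4 × 0.5 × 3 = 2.1 kt.
Corrected V ≈ 107 kt → 107 kt.

107 kt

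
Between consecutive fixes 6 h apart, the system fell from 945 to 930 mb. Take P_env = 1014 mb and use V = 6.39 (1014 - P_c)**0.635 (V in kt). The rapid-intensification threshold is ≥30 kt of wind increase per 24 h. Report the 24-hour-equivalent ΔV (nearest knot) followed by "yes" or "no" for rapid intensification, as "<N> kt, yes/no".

50 kt, yes

V₁: ΔP = 69, V ≈ 6.39 × 69^0.635 ≈ 94.01 kt.
V₂: ΔP = 84, V ≈ 6.39 × 84^0.635 ≈ 106.52 kt.
ΔV over 6 h = 12.51 kt → 24 h equivalent = 12.51 × 24/6 ≈ 50.04 kt.
50 kt ≥ 30 kt ⇒ rapid intensification.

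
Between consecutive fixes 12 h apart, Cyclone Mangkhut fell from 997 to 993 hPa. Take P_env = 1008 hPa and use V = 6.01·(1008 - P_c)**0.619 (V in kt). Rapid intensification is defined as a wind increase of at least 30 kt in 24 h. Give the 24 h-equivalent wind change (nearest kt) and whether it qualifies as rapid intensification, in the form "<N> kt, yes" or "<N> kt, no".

V₁: ΔP = 11, V ≈ 6.01 × 11^0.619 ≈ 26.52 kt.
V₂: ΔP = 15, V ≈ 6.01 × 15^0.619 ≈ 32.13 kt.
ΔV over 12 h = 5.61 kt → 24 h equivalent = 5.61 × 24/12 ≈ 11.22 kt.
11 kt < 30 kt ⇒ not rapid intensification.

11 kt, no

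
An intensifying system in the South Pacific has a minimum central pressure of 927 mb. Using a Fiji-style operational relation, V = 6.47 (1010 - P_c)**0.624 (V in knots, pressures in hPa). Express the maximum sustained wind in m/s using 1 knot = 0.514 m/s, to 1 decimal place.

ΔP = 1010 − 927 = 83 mb.
V ≈ 6.47 × 83^0.624 = 6.47 × 15.758 ≈ 101.955 kt.
101.955 × 0.514 ≈ 52.40 m/s → 52.4 m/s.

52.4 m/s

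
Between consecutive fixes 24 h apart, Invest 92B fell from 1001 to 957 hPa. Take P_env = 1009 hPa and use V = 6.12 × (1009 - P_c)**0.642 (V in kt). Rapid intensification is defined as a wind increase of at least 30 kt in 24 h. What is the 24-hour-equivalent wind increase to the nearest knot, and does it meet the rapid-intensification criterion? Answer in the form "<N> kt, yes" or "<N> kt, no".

54 kt, yes

V₁: ΔP = 8, V ≈ 6.12 × 8^0.642 ≈ 23.26 kt.
V₂: ΔP = 52, V ≈ 6.12 × 52^0.642 ≈ 77.34 kt.
ΔV over 24 h = 54.08 kt → 24 h equivalent = 54.08 × 24/24 ≈ 54.08 kt.
54 kt ≥ 30 kt ⇒ rapid intensification.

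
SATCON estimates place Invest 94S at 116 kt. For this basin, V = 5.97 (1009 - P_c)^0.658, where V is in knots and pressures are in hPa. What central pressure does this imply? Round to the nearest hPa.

ΔP = (V / 5.97)^(1/0.658) = (116/5.97)^1.520.
116/5.97 = 19.430; 19.430^1.520 ≈ 90.82 hPa.
P_c = 1009 − 90.82 = 918.18 ≈ 918 hPa.

918 hPa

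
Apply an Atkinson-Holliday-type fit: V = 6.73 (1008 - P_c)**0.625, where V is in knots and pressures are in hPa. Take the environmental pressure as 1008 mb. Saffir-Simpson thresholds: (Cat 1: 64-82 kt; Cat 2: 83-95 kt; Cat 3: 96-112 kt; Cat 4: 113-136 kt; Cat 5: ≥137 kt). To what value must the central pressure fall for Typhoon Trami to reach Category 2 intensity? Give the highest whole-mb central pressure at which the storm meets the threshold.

Category 2 begins at V = 83 kt.
Required ΔP = (83/6.73)^(1/0.625) = 12.333^1.600 ≈ 55.68 mb.
P_c ≤ 1008 − 55.68 = 952.32, so the highest integer P_c is 952 mb.

952 mb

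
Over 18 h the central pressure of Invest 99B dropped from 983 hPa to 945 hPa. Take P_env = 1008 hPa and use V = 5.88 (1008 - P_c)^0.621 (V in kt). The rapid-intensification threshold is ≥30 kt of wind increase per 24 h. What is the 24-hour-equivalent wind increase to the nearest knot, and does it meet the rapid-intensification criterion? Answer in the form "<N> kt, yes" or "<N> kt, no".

45 kt, yes

V₁: ΔP = 25, V ≈ 5.88 × 25^0.621 ≈ 43.40 kt.
V₂: ΔP = 63, V ≈ 5.88 × 63^0.621 ≈ 77.05 kt.
ΔV over 18 h = 33.65 kt → 24 h equivalent = 33.65 × 24/18 ≈ 44.87 kt.
45 kt ≥ 30 kt ⇒ rapid intensification.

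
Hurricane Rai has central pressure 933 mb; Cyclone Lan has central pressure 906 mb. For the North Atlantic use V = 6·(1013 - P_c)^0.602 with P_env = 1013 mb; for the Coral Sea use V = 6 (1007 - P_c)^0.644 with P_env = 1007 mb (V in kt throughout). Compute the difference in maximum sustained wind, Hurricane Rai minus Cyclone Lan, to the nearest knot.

Hurricane Rai: ΔP = 80; V ≈ 6 × 80^0.602 ≈ 83.91 kt.
Cyclone Lan: ΔP = 101; V ≈ 6 × 101^0.644 ≈ 117.20 kt.
Difference ≈ 83.91 − 117.20 = -33.29 → -33 kt.

-33 kt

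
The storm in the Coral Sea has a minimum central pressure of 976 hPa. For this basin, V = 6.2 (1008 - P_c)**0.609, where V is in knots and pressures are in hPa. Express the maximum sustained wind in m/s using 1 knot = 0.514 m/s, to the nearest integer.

ΔP = 1008 − 976 = 32 hPa.
V ≈ 6.2 × 32^0.609 = 6.2 × 8.253 ≈ 51.171 kt.
51.171 × 0.514 ≈ 26.30 m/s → 26 m/s.

26 m/s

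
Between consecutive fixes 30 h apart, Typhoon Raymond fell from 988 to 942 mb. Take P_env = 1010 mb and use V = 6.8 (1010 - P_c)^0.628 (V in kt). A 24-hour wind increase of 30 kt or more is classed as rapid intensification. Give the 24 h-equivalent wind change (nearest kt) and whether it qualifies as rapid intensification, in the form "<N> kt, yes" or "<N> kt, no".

39 kt, yes

V₁: ΔP = 22, V ≈ 6.8 × 22^0.628 ≈ 47.38 kt.
V₂: ΔP = 68, V ≈ 6.8 × 68^0.628 ≈ 96.23 kt.
ΔV over 30 h = 48.85 kt → 24 h equivalent = 48.85 × 24/30 ≈ 39.08 kt.
39 kt ≥ 30 kt ⇒ rapid intensification.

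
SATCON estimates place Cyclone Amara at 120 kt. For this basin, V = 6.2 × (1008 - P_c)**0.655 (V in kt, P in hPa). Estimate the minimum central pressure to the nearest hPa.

916 hPa

ΔP = (V / 6.2)^(1/0.655) = (120/6.2)^1.527.
120/6.2 = 19.355; 19.355^1.527 ≈ 92.16 hPa.
P_c = 1008 − 92.16 = 915.84 ≈ 916 hPa.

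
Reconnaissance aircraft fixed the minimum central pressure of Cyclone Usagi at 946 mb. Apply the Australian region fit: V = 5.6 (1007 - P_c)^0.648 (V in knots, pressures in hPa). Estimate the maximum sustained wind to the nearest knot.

80 kt

ΔP = 1007 − 946 = 61 mb.
61^0.648 ≈ 14.351.
V ≈ 5.6 × 14.351 ≈ 80.4 kt.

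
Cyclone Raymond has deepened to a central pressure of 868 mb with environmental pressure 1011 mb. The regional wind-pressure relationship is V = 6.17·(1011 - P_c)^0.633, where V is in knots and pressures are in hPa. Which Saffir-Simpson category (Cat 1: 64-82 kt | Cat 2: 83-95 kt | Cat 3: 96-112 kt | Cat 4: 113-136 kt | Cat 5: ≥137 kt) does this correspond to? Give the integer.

ΔP = 1011 − 868 = 143 mb.
V ≈ 6.17 × 143^0.633 = 6.17 × 23.14 ≈ 143 kt.
143 kt falls in the Category 5 band.

5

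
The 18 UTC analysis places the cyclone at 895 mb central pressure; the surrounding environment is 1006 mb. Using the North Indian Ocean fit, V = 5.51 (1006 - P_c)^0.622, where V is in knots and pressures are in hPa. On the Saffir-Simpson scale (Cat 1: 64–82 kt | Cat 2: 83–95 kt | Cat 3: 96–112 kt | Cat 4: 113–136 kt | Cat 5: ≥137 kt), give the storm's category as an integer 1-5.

3

ΔP = 1006 − 895 = 111 mb.
V ≈ 5.51 × 111^0.622 = 5.51 × 18.72 ≈ 103 kt.
103 kt falls in the Category 3 band.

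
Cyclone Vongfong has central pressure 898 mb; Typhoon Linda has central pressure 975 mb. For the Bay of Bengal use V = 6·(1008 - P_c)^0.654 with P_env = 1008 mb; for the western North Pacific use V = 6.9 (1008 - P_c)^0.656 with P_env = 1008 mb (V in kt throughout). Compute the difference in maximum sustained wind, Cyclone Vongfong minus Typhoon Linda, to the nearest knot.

Cyclone Vongfong: ΔP = 110; V ≈ 6 × 110^0.654 ≈ 129.78 kt.
Typhoon Linda: ΔP = 33; V ≈ 6.9 × 33^0.656 ≈ 68.39 kt.
Difference ≈ 129.78 − 68.39 = 61.39 → 61 kt.

61 kt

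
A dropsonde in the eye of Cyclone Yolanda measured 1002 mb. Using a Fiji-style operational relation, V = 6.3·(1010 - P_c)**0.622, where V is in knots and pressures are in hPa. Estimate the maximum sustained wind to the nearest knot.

23 kt

ΔP = 1010 − 1002 = 8 mb.
8^0.622 ≈ 3.645.
V ≈ 6.3 × 3.645 ≈ 23.0 kt.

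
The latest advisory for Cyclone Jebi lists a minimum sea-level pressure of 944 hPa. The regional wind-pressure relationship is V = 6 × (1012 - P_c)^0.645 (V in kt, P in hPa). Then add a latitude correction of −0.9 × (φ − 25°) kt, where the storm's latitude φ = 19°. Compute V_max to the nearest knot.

ΔP = 1012 − 944 = 68 hPa.
68^0.645 ≈ 15.204.
V ≈ 6 × 15.204 ≈ 91.2 kt.
Latitude correction: −0.9 × (19 − 25) = 5.4 kt.
Corrected V ≈ 96.6 kt → 97 kt.

97 kt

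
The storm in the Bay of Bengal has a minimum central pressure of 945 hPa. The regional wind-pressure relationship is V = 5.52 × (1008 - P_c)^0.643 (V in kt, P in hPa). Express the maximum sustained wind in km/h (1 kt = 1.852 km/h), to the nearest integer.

147 km/h

ΔP = 1008 − 945 = 63 hPa.
V ≈ 5.52 × 63^0.643 = 5.52 × 14.354 ≈ 79.235 kt.
79.235 × 1.852 ≈ 146.74 km/h → 147 km/h.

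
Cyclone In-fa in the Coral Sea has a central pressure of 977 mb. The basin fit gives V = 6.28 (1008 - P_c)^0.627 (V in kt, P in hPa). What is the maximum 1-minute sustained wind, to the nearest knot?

54 kt

ΔP = 1008 − 977 = 31 mb.
31^0.627 ≈ 8.612.
V ≈ 6.28 × 8.612 ≈ 54.1 kt.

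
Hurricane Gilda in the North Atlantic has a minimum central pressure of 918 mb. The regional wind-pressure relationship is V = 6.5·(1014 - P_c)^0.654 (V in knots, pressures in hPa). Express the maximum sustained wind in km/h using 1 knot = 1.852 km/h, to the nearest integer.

ΔP = 1014 − 918 = 96 mb.
V ≈ 6.5 × 96^0.654 = 6.5 × 19.788 ≈ 128.623 kt.
128.623 × 1.852 ≈ 238.21 km/h → 238 km/h.

238 km/h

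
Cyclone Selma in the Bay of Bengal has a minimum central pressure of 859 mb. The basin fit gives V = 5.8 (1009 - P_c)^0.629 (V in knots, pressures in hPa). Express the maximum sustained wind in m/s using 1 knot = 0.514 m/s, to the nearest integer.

ΔP = 1009 − 859 = 150 mb.
V ≈ 5.8 × 150^0.629 = 5.8 × 23.376 ≈ 135.578 kt.
135.578 × 0.514 ≈ 69.69 m/s → 70 m/s.

70 m/s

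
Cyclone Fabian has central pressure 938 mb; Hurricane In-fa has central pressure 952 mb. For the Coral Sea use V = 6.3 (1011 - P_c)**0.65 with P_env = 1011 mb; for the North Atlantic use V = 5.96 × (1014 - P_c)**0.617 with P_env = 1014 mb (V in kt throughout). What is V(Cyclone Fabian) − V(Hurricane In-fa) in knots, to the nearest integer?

26 kt

Cyclone Fabian: ΔP = 73; V ≈ 6.3 × 73^0.65 ≈ 102.45 kt.
Hurricane In-fa: ΔP = 62; V ≈ 5.96 × 62^0.617 ≈ 76.06 kt.
Difference ≈ 102.45 − 76.06 = 26.39 → 26 kt.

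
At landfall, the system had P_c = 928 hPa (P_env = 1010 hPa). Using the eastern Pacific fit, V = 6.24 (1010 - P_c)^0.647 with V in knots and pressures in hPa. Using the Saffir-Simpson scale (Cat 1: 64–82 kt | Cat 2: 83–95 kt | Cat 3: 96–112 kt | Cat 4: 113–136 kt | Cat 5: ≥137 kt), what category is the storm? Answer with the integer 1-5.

ΔP = 1010 − 928 = 82 hPa.
V ≈ 6.24 × 82^0.647 = 6.24 × 17.31 ≈ 108 kt.
108 kt falls in the Category 3 band.

3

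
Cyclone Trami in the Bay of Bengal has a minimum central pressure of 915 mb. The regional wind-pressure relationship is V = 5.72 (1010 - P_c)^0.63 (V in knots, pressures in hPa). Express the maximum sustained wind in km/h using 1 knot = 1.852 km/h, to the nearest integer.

187 km/h

ΔP = 1010 − 915 = 95 mb.
V ≈ 5.72 × 95^0.63 = 5.72 × 17.618 ≈ 100.777 kt.
100.777 × 1.852 ≈ 186.64 km/h → 187 km/h.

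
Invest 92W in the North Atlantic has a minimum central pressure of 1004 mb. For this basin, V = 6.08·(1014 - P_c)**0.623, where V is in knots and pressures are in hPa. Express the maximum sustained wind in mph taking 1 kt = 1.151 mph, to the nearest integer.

ΔP = 1014 − 1004 = 10 mb.
V ≈ 6.08 × 10^0.623 = 6.08 × 4.198 ≈ 25.521 kt.
25.521 × 1.151 ≈ 29.38 mph → 29 mph.

29 mph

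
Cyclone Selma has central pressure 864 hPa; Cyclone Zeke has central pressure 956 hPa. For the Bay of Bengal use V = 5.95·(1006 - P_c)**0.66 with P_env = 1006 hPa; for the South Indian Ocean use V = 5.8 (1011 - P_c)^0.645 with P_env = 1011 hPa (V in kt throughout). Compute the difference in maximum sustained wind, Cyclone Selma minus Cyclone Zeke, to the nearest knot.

80 kt

Cyclone Selma: ΔP = 142; V ≈ 5.95 × 142^0.66 ≈ 156.68 kt.
Cyclone Zeke: ΔP = 55; V ≈ 5.8 × 55^0.645 ≈ 76.91 kt.
Difference ≈ 156.68 − 76.91 = 79.77 → 80 kt.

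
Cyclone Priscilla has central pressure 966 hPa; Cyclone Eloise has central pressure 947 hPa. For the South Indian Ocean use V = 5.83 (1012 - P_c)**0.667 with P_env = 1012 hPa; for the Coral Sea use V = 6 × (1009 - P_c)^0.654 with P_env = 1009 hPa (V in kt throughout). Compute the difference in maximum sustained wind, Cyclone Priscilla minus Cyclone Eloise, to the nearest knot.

Cyclone Priscilla: ΔP = 46; V ≈ 5.83 × 46^0.667 ≈ 74.94 kt.
Cyclone Eloise: ΔP = 62; V ≈ 6 × 62^0.654 ≈ 89.20 kt.
Difference ≈ 74.94 − 89.20 = -14.26 → -14 kt.

-14 kt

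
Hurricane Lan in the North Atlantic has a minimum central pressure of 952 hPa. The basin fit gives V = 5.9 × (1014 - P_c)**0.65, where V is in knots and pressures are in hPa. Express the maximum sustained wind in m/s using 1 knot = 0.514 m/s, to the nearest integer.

44 m/s

ΔP = 1014 − 952 = 62 hPa.
V ≈ 5.9 × 62^0.65 = 5.9 × 14.624 ≈ 86.279 kt.
86.279 × 0.514 ≈ 44.35 m/s → 44 m/s.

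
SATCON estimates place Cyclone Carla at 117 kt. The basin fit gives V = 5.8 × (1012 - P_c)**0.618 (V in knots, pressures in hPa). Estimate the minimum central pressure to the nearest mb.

883 mb

ΔP = (V / 5.8)^(1/0.618) = (117/5.8)^1.618.
117/5.8 = 20.172; 20.172^1.618 ≈ 129.20 mb.
P_c = 1012 − 129.20 = 882.80 ≈ 883 mb.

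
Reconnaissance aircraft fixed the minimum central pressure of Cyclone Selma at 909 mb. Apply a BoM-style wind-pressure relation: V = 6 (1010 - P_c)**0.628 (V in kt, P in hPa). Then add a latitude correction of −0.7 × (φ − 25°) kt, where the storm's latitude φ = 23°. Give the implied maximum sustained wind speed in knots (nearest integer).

110 kt

ΔP = 1010 − 909 = 101 mb.
101^0.628 ≈ 18.143.
V ≈ 6 × 18.143 ≈ 108.9 kt.
Latitude correction: −0.7 × (23 − 25) = 1.4 kt.
Corrected V ≈ 110.3 kt → 110 kt.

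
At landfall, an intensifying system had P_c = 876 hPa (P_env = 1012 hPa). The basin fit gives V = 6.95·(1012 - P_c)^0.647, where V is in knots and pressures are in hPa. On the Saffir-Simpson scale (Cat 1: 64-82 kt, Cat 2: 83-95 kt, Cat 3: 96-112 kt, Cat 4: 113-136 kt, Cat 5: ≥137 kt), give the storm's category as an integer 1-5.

5

ΔP = 1012 − 876 = 136 hPa.
V ≈ 6.95 × 136^0.647 = 6.95 × 24.01 ≈ 167 kt.
167 kt falls in the Category 5 band.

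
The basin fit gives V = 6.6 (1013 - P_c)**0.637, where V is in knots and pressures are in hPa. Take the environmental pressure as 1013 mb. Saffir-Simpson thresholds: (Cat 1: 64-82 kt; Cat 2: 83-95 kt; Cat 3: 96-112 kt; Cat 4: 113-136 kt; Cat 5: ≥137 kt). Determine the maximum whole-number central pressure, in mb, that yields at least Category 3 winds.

946 mb

Category 3 begins at V = 96 kt.
Required ΔP = (96/6.6)^(1/0.637) = 14.545^1.570 ≈ 66.88 mb.
P_c ≤ 1013 − 66.88 = 946.12, so the highest integer P_c is 946 mb.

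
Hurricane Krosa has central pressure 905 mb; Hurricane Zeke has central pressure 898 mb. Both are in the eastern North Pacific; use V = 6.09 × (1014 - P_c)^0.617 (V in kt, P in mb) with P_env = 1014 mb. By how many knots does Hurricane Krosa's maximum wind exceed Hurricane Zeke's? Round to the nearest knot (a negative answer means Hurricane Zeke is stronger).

Hurricane Krosa: ΔP = 109; V ≈ 6.09 × 109^0.617 ≈ 110.08 kt.
Hurricane Zeke: ΔP = 116; V ≈ 6.09 × 116^0.617 ≈ 114.39 kt.
Difference ≈ 110.08 − 114.39 = -4.31 → -4 kt.

-4 kt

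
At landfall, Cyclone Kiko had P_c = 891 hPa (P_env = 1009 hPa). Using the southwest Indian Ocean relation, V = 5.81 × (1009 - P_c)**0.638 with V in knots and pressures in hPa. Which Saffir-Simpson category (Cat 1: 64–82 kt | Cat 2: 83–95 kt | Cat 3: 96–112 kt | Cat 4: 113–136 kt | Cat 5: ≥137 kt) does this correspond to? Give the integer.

ΔP = 1009 − 891 = 118 hPa.
V ≈ 5.81 × 118^0.638 = 5.81 × 20.98 ≈ 122 kt.
122 kt falls in the Category 4 band.

4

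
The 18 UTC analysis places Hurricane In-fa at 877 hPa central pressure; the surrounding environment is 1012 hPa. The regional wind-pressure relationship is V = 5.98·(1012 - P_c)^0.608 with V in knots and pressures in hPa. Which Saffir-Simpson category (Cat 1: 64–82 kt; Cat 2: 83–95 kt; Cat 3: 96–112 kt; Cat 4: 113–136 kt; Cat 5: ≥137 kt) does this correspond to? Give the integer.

ΔP = 1012 − 877 = 135 hPa.
V ≈ 5.98 × 135^0.608 = 5.98 × 19.74 ≈ 118 kt.
118 kt falls in the Category 4 band.

4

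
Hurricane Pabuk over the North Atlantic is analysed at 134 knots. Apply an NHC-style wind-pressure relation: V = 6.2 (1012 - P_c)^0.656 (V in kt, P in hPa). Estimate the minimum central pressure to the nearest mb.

904 mb

ΔP = (V / 6.2)^(1/0.656) = (134/6.2)^1.524.
134/6.2 = 21.613; 21.613^1.524 ≈ 108.30 mb.
P_c = 1012 − 108.30 = 903.70 ≈ 904 mb.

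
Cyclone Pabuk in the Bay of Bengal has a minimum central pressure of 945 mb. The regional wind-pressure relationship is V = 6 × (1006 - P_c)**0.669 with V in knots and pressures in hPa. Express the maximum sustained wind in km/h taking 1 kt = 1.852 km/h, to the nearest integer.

174 km/h

ΔP = 1006 − 945 = 61 mb.
V ≈ 6 × 61^0.669 = 6 × 15.645 ≈ 93.872 kt.
93.872 × 1.852 ≈ 173.85 km/h → 174 km/h.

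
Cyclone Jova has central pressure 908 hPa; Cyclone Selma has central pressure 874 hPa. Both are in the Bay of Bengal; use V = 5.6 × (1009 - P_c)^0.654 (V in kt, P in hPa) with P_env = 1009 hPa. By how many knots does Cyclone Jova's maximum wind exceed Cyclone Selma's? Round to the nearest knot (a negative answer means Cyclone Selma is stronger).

-24 kt

Cyclone Jova: ΔP = 101; V ≈ 5.6 × 101^0.654 ≈ 114.56 kt.
Cyclone Selma: ΔP = 135; V ≈ 5.6 × 135^0.654 ≈ 138.49 kt.
Difference ≈ 114.56 − 138.49 = -23.93 → -24 kt.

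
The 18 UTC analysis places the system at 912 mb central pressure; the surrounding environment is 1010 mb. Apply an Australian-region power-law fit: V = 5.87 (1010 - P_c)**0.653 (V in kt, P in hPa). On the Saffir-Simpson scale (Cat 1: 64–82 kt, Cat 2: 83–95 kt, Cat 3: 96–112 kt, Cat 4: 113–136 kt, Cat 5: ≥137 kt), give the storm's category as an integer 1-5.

4

ΔP = 1010 − 912 = 98 mb.
V ≈ 5.87 × 98^0.653 = 5.87 × 19.97 ≈ 117 kt.
117 kt falls in the Category 4 band.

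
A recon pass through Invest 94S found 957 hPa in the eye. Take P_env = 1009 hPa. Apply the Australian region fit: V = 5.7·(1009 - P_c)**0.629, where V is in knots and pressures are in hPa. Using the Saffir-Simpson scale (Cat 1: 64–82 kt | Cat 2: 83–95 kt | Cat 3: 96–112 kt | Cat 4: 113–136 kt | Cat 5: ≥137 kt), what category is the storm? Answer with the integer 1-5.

1

ΔP = 1009 − 957 = 52 hPa.
V ≈ 5.7 × 52^0.629 = 5.7 × 12.01 ≈ 68 kt.
68 kt falls in the Category 1 band.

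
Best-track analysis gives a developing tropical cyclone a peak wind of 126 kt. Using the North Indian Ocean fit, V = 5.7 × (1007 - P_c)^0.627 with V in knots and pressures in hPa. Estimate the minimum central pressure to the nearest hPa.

868 hPa

ΔP = (V / 5.7)^(1/0.627) = (126/5.7)^1.595.
126/5.7 = 22.105; 22.105^1.595 ≈ 139.42 hPa.
P_c = 1007 − 139.42 = 867.58 ≈ 868 hPa.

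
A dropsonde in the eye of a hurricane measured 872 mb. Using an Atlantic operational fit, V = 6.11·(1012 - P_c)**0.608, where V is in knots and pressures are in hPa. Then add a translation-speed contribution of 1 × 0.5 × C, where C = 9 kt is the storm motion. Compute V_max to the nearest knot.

128 kt

ΔP = 1012 − 872 = 140 mb.
140^0.608 ≈ 20.177.
V ≈ 6.11 × 20.177 ≈ 123.3 kt.
Translation term: 1 × 0.5 × 9 = 4.5 kt.
Corrected V ≈ 127.8 kt → 128 kt.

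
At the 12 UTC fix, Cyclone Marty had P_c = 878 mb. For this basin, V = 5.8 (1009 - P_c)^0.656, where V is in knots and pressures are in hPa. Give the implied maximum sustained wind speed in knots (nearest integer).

142 kt

ΔP = 1009 − 878 = 131 mb.
131^0.656 ≈ 24.487.
V ≈ 5.8 × 24.487 ≈ 142.0 kt.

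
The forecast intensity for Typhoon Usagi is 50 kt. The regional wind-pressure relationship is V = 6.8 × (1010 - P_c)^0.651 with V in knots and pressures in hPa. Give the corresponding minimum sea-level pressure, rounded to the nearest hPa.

989 hPa

ΔP = (V / 6.8)^(1/0.651) = (50/6.8)^1.536.
50/6.8 = 7.353; 7.353^1.536 ≈ 21.43 hPa.
P_c = 1010 − 21.43 = 988.57 ≈ 989 hPa.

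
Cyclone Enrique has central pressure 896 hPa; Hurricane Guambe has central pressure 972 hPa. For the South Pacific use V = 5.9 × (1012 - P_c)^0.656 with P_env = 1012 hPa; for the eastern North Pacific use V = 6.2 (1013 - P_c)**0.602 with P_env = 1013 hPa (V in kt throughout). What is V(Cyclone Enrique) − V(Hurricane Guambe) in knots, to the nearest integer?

75 kt

Cyclone Enrique: ΔP = 116; V ≈ 5.9 × 116^0.656 ≈ 133.39 kt.
Hurricane Guambe: ΔP = 41; V ≈ 6.2 × 41^0.602 ≈ 57.98 kt.
Difference ≈ 133.39 − 57.98 = 75.41 → 75 kt.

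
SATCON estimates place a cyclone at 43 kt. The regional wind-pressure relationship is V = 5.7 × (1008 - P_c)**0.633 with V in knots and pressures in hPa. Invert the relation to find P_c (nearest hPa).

984 hPa

ΔP = (V / 5.7)^(1/0.633) = (43/5.7)^1.580.
43/5.7 = 7.544; 7.544^1.580 ≈ 24.34 hPa.
P_c = 1008 − 24.34 = 983.66 ≈ 984 hPa.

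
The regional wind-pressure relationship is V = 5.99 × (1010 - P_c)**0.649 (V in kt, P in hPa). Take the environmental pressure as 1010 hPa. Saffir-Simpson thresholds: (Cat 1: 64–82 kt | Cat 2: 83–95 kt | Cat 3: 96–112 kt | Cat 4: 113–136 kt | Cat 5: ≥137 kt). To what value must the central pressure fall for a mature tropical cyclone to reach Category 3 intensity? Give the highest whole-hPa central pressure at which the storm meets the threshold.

Category 3 begins at V = 96 kt.
Required ΔP = (96/5.99)^(1/0.649) = 16.027^1.541 ≈ 71.86 hPa.
P_c ≤ 1010 − 71.86 = 938.14, so the highest integer P_c is 938 hPa.

938 hPa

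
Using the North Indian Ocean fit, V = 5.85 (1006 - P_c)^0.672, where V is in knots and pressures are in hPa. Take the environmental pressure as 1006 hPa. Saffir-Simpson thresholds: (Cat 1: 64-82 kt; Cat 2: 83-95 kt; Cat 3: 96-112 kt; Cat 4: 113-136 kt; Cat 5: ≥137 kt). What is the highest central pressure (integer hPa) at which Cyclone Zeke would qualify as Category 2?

Category 2 begins at V = 83 kt.
Required ΔP = (83/5.85)^(1/0.672) = 14.188^1.488 ≈ 51.78 hPa.
P_c ≤ 1006 − 51.78 = 954.22, so the highest integer P_c is 954 hPa.

954 hPa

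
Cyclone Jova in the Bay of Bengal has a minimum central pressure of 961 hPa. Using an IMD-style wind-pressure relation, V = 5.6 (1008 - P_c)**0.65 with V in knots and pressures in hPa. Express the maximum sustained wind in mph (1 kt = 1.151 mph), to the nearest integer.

79 mph

ΔP = 1008 − 961 = 47 hPa.
V ≈ 5.6 × 47^0.65 = 5.6 × 12.214 ≈ 68.399 kt.
68.399 × 1.151 ≈ 78.73 mph → 79 mph.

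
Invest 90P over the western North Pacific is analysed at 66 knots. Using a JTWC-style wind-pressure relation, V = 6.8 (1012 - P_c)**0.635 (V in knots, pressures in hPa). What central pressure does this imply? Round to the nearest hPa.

ΔP = (V / 6.8)^(1/0.635) = (66/6.8)^1.575.
66/6.8 = 9.706; 9.706^1.575 ≈ 35.84 hPa.
P_c = 1012 − 35.84 = 976.16 ≈ 976 hPa.

976 hPa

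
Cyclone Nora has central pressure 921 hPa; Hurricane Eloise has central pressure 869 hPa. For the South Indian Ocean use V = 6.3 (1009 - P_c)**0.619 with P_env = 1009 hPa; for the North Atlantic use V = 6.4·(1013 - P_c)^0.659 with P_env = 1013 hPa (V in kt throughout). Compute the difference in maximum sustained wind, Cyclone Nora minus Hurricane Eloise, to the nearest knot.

-69 kt

Cyclone Nora: ΔP = 88; V ≈ 6.3 × 88^0.619 ≈ 100.69 kt.
Hurricane Eloise: ΔP = 144; V ≈ 6.4 × 144^0.659 ≈ 169.25 kt.
Difference ≈ 100.69 − 169.25 = -68.56 → -69 kt.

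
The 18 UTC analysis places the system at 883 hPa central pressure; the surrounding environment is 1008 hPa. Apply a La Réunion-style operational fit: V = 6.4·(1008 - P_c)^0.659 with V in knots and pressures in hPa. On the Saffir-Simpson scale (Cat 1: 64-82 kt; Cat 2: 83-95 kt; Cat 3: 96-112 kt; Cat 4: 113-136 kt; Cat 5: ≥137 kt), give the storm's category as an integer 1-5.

5

ΔP = 1008 − 883 = 125 hPa.
V ≈ 6.4 × 125^0.659 = 6.4 × 24.09 ≈ 154 kt.
154 kt falls in the Category 5 band.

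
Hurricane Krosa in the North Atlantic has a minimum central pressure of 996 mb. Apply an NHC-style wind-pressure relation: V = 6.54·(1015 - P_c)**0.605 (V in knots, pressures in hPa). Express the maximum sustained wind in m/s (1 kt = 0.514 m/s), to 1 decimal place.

ΔP = 1015 − 996 = 19 mb.
V ≈ 6.54 × 19^0.605 = 6.54 × 5.938 ≈ 38.835 kt.
38.835 × 0.514 ≈ 19.96 m/s → 20.0 m/s.

20.0 m/s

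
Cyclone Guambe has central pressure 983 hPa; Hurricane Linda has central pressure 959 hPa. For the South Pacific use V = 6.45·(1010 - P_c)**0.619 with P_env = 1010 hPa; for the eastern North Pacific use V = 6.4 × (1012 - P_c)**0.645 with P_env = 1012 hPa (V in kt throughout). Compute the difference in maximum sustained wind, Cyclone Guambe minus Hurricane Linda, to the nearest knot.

Cyclone Guambe: ΔP = 27; V ≈ 6.45 × 27^0.619 ≈ 49.61 kt.
Hurricane Linda: ΔP = 53; V ≈ 6.4 × 53^0.645 ≈ 82.86 kt.
Difference ≈ 49.61 − 82.86 = -33.25 → -33 kt.

-33 kt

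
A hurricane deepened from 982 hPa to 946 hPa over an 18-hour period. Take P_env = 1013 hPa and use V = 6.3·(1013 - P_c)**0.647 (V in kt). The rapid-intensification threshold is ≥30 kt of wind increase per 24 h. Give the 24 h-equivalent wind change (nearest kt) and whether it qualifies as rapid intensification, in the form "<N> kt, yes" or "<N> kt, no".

V₁: ΔP = 31, V ≈ 6.3 × 31^0.647 ≈ 58.11 kt.
V₂: ΔP = 67, V ≈ 6.3 × 67^0.647 ≈ 95.68 kt.
ΔV over 18 h = 37.57 kt → 24 h equivalent = 37.57 × 24/18 ≈ 50.09 kt.
50 kt ≥ 30 kt ⇒ rapid intensification.

50 kt, yes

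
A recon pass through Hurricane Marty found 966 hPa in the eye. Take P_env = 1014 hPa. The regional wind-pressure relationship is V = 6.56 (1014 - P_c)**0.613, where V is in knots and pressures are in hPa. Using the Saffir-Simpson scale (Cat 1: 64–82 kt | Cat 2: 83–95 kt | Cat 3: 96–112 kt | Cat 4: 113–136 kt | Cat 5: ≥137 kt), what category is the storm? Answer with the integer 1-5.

ΔP = 1014 − 966 = 48 hPa.
V ≈ 6.56 × 48^0.613 = 6.56 × 10.73 ≈ 70 kt.
70 kt falls in the Category 1 band.

1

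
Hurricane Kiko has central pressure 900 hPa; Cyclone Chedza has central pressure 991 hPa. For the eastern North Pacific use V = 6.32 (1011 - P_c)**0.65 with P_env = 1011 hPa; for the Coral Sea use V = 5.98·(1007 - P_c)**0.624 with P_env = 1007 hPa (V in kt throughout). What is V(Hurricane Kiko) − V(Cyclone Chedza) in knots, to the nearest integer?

Hurricane Kiko: ΔP = 111; V ≈ 6.32 × 111^0.65 ≈ 134.95 kt.
Cyclone Chedza: ΔP = 16; V ≈ 5.98 × 16^0.624 ≈ 33.73 kt.
Difference ≈ 134.95 − 33.73 = 101.22 → 101 kt.

101 kt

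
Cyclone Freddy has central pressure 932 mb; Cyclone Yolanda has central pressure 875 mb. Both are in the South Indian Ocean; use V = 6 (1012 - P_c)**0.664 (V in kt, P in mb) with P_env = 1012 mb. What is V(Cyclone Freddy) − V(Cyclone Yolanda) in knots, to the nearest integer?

-47 kt

Cyclone Freddy: ΔP = 80; V ≈ 6 × 80^0.664 ≈ 110.10 kt.
Cyclone Yolanda: ΔP = 137; V ≈ 6 × 137^0.664 ≈ 157.37 kt.
Difference ≈ 110.10 − 157.37 = -47.27 → -47 kt.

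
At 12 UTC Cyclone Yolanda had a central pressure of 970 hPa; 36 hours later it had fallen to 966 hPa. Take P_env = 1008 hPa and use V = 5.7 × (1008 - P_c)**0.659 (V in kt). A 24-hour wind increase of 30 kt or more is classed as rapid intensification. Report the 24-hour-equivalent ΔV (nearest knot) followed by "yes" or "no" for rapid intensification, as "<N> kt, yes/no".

V₁: ΔP = 38, V ≈ 5.7 × 38^0.659 ≈ 62.65 kt.
V₂: ΔP = 42, V ≈ 5.7 × 42^0.659 ≈ 66.93 kt.
ΔV over 36 h = 4.28 kt → 24 h equivalent = 4.28 × 24/36 ≈ 2.85 kt.
3 kt < 30 kt ⇒ not rapid intensification.

3 kt, no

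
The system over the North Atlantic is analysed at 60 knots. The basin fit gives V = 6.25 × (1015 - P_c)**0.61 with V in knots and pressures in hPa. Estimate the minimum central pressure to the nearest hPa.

ΔP = (V / 6.25)^(1/0.61) = (60/6.25)^1.639.
60/6.25 = 9.600; 9.600^1.639 ≈ 40.76 hPa.
P_c = 1015 − 40.76 = 974.24 ≈ 974 hPa.

974 hPa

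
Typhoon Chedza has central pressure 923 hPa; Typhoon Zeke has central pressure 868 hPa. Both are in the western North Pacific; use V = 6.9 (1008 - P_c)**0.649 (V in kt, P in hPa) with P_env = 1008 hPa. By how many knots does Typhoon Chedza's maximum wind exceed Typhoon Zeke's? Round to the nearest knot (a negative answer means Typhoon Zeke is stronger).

Typhoon Chedza: ΔP = 85; V ≈ 6.9 × 85^0.649 ≈ 123.32 kt.
Typhoon Zeke: ΔP = 140; V ≈ 6.9 × 140^0.649 ≈ 170.49 kt.
Difference ≈ 123.32 − 170.49 = -47.17 → -47 kt.

-47 kt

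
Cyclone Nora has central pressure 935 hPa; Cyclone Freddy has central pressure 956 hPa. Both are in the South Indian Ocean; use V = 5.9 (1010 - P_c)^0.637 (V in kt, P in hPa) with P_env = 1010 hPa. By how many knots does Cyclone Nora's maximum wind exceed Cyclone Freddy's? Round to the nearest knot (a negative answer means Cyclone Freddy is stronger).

Cyclone Nora: ΔP = 75; V ≈ 5.9 × 75^0.637 ≈ 92.31 kt.
Cyclone Freddy: ΔP = 54; V ≈ 5.9 × 54^0.637 ≈ 74.88 kt.
Difference ≈ 92.31 − 74.88 = 17.43 → 17 kt.

17 kt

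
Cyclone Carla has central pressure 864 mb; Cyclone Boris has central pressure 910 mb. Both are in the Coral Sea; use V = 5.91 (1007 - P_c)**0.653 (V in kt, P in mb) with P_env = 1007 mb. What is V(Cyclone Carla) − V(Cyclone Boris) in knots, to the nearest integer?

Cyclone Carla: ΔP = 143; V ≈ 5.91 × 143^0.653 ≈ 151.02 kt.
Cyclone Boris: ΔP = 97; V ≈ 5.91 × 97^0.653 ≈ 117.21 kt.
Difference ≈ 151.02 − 117.21 = 33.81 → 34 kt.

34 kt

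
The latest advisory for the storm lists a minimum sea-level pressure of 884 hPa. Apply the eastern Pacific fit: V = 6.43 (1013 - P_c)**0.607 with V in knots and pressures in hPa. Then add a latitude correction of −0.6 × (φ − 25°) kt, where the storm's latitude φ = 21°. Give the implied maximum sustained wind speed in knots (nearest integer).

125 kt

ΔP = 1013 − 884 = 129 hPa.
129^0.607 ≈ 19.104.
V ≈ 6.43 × 19.104 ≈ 122.8 kt.
Latitude correction: −0.6 × (21 − 25) = 2.4 kt.
Corrected V ≈ 125.2 kt → 125 kt.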